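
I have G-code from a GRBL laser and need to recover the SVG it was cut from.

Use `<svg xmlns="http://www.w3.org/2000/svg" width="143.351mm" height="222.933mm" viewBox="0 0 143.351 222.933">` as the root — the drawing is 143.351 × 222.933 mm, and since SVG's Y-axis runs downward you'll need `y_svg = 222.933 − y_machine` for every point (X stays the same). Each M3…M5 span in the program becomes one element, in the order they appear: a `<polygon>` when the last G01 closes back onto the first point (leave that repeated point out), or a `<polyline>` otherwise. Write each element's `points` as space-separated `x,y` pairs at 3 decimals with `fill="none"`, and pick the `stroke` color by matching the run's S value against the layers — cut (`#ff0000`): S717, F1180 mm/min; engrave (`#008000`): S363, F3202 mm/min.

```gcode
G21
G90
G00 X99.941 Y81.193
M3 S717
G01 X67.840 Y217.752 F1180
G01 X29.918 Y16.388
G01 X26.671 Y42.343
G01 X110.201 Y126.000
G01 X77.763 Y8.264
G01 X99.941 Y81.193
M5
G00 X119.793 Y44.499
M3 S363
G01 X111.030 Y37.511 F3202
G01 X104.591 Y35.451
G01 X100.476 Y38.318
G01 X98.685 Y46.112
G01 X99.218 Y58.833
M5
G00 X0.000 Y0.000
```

<svg xmlns="http://www.w3.org/2000/svg" width="143.351mm" height="222.933mm" viewBox="0 0 143.351 222.933">
  <polygon points="99.941,141.740 67.840,5.181 29.918,206.545 26.671,180.590 110.201,96.933 77.763,214.669" fill="none" stroke="#ff0000"/>
  <polyline points="119.793,178.434 111.030,185.422 104.591,187.482 100.476,184.615 98.685,176.821 99.218,164.100" fill="none" stroke="#008000"/>
</svg>

Each laser-on run becomes one SVG element. Flip Y back into SVG space with y_svg = 222.933 − y_machine.

Run 1: the run's S717 means `#ff0000` (cut). The run returns to its start, so emit a `<polygon>` with points (Y-flipped): 99.941,141.740 67.840,5.181 29.918,206.545 26.671,180.590 110.201,96.933 77.763,214.669.

Run 2: power S363 maps to stroke `#008000` (engrave). The run is open, so emit a `<polyline>` with points (Y-flipped): 119.793,178.434 111.030,185.422 104.591,187.482 100.476,184.615 98.685,176.821 99.218,164.100.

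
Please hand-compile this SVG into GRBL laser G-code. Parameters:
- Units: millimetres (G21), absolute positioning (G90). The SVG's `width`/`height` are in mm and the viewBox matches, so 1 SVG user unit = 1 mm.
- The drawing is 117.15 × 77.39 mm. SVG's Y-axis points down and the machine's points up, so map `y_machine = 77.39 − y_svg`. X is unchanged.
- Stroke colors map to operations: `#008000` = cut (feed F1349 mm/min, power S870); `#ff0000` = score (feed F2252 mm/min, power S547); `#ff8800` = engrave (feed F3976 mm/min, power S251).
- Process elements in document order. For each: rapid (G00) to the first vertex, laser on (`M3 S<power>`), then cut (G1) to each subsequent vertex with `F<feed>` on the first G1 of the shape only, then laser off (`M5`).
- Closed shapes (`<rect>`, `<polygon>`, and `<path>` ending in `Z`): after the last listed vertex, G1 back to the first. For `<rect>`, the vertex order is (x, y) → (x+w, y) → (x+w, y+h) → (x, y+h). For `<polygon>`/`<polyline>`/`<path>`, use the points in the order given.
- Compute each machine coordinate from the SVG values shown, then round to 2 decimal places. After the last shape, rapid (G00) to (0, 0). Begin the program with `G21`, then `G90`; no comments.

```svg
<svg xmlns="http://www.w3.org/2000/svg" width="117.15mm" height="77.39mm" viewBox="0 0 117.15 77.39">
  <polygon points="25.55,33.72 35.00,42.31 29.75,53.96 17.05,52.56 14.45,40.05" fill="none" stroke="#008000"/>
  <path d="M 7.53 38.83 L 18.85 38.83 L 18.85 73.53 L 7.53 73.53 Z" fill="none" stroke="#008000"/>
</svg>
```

Since the viewBox matches the mm dimensions, user units are millimetres directly. The only transform is the Y-flip y_m = 77.39 − y_svg.

Shape 1 is a regular polygon drawn with `<polygon>`. Its stroke #008000 means cut at S870, F1349. After flipping Y the toolpath is (25.55,43.67) → (35.00,35.08) → (29.75,23.43) → (17.05,24.83) → (14.45,37.34) → (25.55,43.67), returning to the start.

Shape 2 is a rectangle drawn with `<path>`. Its stroke #008000 means cut at S870, F1349. After flipping Y the toolpath is (7.53,38.56) → (18.85,38.56) → (18.85,3.86) → (7.53,3.86) → (7.53,38.56), returning to the start.

G21
G90
G00 X25.55 Y43.67
M3 S870
G1 X35.00 Y35.08 F1349
G1 X29.75 Y23.43
G1 X17.05 Y24.83
G1 X14.45 Y37.34
G1 X25.55 Y43.67
M5
G00 X7.53 Y38.56
M3 S870
G1 X18.85 Y38.56 F1349
G1 X18.85 Y3.86
G1 X7.53 Y3.86
G1 X7.53 Y38.56
M5
G00 X0.00 Y0.00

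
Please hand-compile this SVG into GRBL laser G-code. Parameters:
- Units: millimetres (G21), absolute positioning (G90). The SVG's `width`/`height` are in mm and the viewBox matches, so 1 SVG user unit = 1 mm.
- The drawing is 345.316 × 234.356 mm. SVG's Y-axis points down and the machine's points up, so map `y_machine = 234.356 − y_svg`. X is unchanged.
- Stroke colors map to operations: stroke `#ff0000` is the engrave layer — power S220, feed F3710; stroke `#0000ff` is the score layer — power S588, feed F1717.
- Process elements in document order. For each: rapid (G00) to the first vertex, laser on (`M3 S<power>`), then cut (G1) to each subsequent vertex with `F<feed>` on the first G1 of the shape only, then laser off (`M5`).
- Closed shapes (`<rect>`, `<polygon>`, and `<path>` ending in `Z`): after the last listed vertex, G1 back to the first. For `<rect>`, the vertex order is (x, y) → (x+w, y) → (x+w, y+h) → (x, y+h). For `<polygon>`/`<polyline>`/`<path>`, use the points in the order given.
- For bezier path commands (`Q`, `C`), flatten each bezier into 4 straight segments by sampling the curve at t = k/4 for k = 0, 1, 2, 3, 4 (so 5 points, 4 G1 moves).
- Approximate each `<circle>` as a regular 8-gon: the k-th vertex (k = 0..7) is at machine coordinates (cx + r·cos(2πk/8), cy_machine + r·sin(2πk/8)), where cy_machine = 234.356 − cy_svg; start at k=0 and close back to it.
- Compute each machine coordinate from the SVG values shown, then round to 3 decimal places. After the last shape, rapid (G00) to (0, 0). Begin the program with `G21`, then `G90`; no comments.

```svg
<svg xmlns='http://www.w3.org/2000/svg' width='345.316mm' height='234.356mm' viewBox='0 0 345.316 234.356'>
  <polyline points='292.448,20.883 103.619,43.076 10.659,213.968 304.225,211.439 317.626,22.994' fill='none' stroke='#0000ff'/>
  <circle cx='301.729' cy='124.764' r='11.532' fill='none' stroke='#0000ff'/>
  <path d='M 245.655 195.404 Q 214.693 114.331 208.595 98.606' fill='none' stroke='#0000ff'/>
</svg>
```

viewBox `0 0 345.316 234.356` with mm width/height → 1 unit = 1 mm. Flip: y_m = 234.356 − y_svg.

**Shape 1** — `<polyline>` open polyline, stroke `#0000ff` → score (S588, F1717). Machine vertices: (292.448,213.473) → (103.619,191.280) → (10.659,20.388) → (304.225,22.917) → (317.626,211.362). Open path.

**Shape 2** — `<circle>` circle, stroke `#0000ff` → score (S588, F1717). Machine vertices: (313.261,109.592) → (309.883,117.746) → (301.729,121.124) → (293.575,117.746) → (290.197,109.592) → (293.575,101.438) → (301.729,98.060) → (309.883,101.438) → (313.261,109.592). Closed: final G1 returns to the first vertex.

**Shape 3** — `<path>` quadratic bezier, stroke `#0000ff` → score (S588, F1717). Control points (SVG): P0=(245.655,195.404), P1=(214.693,114.331), P2=(208.595,98.606); sampled at t=k/4. Machine vertices: (245.655,38.952) → (231.728,75.404) → (220.909,103.688) → (213.198,123.803) → (208.595,135.750). Open path.

G21
G90
G00 X292.448 Y213.473
M3 S588
G1 X103.619 Y191.280 F1717
G1 X10.659 Y20.388
G1 X304.225 Y22.917
G1 X317.626 Y211.362
M5
G00 X313.261 Y109.592
M3 S588
G1 X309.883 Y117.746 F1717
G1 X301.729 Y121.124
G1 X293.575 Y117.746
G1 X290.197 Y109.592
G1 X293.575 Y101.438
G1 X301.729 Y98.060
G1 X309.883 Y101.438
G1 X313.261 Y109.592
M5
G00 X245.655 Y38.952
M3 S588
G1 X231.728 Y75.404 F1717
G1 X220.909 Y103.688
G1 X213.198 Y123.803
G1 X208.595 Y135.750
M5
G00 X0.000 Y0.000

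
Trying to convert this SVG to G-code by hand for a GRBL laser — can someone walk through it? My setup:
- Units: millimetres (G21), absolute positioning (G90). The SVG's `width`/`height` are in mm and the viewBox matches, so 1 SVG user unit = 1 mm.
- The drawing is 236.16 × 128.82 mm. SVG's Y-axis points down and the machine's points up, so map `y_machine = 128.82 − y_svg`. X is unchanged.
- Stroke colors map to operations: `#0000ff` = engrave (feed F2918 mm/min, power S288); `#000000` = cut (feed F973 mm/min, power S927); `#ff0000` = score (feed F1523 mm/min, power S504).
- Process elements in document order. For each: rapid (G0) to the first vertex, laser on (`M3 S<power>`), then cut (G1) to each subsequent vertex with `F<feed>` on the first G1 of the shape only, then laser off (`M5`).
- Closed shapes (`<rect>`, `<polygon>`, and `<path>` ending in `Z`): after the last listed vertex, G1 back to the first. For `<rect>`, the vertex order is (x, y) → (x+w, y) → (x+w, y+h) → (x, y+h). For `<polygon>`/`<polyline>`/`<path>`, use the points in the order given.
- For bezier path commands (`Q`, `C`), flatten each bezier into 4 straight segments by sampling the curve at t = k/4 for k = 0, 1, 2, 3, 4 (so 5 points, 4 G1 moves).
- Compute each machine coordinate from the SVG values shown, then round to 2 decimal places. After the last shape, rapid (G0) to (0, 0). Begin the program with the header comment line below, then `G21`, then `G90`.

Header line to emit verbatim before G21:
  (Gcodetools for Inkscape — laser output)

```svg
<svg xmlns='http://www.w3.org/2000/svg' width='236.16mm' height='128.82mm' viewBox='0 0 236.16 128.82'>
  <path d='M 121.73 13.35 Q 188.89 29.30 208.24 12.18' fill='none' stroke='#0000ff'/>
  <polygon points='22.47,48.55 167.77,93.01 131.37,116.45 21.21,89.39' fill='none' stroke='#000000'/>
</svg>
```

viewBox `0 0 236.16 128.82` with mm width/height → 1 unit = 1 mm. Flip: y_m = 128.82 − y_svg.

**Shape 1** — `<path>` quadratic bezier, stroke `#0000ff` → engrave (S288, F2918). Control points (SVG): P0=(121.73,13.35), P1=(188.89,29.30), P2=(208.24,12.18); sampled at t=k/4. Machine vertices: (121.73,115.47) → (152.32,109.56) → (176.94,107.79) → (195.58,110.15) → (208.24,116.64). Open path.

**Shape 2** — `<polygon>` closed polygon, stroke `#000000` → cut (S927, F973). Machine vertices: (22.47,80.27) → (167.77,35.81) → (131.37,12.37) → (21.21,39.43) → (22.47,80.27). Closed: final G1 returns to the first vertex.

(Gcodetools for Inkscape — laser output)
G21
G90
G0 X121.73 Y115.47
M3 S288
G1 X152.32 Y109.56 F2918
G1 X176.94 Y107.79
G1 X195.58 Y110.15
G1 X208.24 Y116.64
M5
G0 X22.47 Y80.27
M3 S927
G1 X167.77 Y35.81 F973
G1 X131.37 Y12.37
G1 X21.21 Y39.43
G1 X22.47 Y80.27
M5
G0 X0.00 Y0.00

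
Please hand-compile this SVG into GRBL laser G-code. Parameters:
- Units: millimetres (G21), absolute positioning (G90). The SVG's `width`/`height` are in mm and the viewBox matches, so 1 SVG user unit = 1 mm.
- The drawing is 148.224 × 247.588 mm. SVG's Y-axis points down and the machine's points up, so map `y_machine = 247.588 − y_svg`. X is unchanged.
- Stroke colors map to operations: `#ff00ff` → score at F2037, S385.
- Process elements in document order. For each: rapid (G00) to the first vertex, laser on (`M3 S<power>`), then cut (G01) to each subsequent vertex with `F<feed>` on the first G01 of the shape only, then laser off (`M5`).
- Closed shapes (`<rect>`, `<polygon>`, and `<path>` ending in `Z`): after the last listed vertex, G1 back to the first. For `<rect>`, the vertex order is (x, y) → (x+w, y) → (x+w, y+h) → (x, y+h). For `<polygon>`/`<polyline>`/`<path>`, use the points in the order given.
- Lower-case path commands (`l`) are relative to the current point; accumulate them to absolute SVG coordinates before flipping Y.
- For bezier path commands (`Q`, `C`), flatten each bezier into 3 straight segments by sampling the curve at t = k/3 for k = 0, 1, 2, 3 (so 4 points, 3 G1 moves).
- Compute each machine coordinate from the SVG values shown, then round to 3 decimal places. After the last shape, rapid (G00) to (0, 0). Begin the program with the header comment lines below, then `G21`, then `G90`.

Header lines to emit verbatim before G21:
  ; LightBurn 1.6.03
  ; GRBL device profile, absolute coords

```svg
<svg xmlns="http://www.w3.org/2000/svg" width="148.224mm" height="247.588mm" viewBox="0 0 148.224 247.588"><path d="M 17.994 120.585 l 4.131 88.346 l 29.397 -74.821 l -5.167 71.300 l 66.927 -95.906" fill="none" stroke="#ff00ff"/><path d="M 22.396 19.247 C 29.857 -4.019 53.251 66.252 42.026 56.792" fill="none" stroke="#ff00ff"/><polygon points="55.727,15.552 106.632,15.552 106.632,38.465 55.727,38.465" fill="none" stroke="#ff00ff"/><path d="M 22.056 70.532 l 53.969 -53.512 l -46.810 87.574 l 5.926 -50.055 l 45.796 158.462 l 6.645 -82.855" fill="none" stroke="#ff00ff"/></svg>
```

; LightBurn 1.6.03
; GRBL device profile, absolute coords
G21
G90
G00 X17.994 Y127.003
M3 S385
G01 X22.125 Y38.657 F2037
G01 X51.522 Y113.478
G01 X46.355 Y42.178
G01 X113.282 Y138.084
M5
G00 X22.396 Y228.341
M3 S385
G01 X33.296 Y226.845 F2037
G01 X43.584 Y201.496
G01 X42.026 Y190.796
M5
G00 X55.727 Y232.036
M3 S385
G01 X106.632 Y232.036 F2037
G01 X106.632 Y209.123
G01 X55.727 Y209.123
G01 X55.727 Y232.036
M5
G00 X22.056 Y177.056
M3 S385
G01 X76.025 Y230.568 F2037
G01 X29.215 Y142.994
G01 X35.141 Y193.049
G01 X80.937 Y34.587
G01 X87.582 Y117.442
M5
G00 X0.000 Y0.000

viewBox `0 0 148.224 247.588` with mm width/height → 1 unit = 1 mm. Flip: y_m = 247.588 − y_svg.

**Shape 1** — `<path>` open polyline, stroke `#ff00ff` → score (S385, F2037). Machine vertices: (17.994,127.003) → (22.125,38.657) → (51.522,113.478) → (46.355,42.178) → (113.282,138.084). Open path.

**Shape 2** — `<path>` cubic bezier, stroke `#ff00ff` → score (S385, F2037). Control points (SVG): P0=(22.396,19.247), P1=(29.857,-4.019), P2=(53.251,66.252), P3=(42.026,56.792); sampled at t=k/3. Machine vertices: (22.396,228.341) → (33.296,226.845) → (43.584,201.496) → (42.026,190.796). Open path.

**Shape 3** — `<polygon>` rectangle, stroke `#ff00ff` → score (S385, F2037). Machine vertices: (55.727,232.036) → (106.632,232.036) → (106.632,209.123) → (55.727,209.123) → (55.727,232.036). Closed: final G1 returns to the first vertex.

**Shape 4** — `<path>` open polyline, stroke `#ff00ff` → score (S385, F2037). Machine vertices: (22.056,177.056) → (76.025,230.568) → (29.215,142.994) → (35.141,193.049) → (80.937,34.587) → (87.582,117.442). Open path.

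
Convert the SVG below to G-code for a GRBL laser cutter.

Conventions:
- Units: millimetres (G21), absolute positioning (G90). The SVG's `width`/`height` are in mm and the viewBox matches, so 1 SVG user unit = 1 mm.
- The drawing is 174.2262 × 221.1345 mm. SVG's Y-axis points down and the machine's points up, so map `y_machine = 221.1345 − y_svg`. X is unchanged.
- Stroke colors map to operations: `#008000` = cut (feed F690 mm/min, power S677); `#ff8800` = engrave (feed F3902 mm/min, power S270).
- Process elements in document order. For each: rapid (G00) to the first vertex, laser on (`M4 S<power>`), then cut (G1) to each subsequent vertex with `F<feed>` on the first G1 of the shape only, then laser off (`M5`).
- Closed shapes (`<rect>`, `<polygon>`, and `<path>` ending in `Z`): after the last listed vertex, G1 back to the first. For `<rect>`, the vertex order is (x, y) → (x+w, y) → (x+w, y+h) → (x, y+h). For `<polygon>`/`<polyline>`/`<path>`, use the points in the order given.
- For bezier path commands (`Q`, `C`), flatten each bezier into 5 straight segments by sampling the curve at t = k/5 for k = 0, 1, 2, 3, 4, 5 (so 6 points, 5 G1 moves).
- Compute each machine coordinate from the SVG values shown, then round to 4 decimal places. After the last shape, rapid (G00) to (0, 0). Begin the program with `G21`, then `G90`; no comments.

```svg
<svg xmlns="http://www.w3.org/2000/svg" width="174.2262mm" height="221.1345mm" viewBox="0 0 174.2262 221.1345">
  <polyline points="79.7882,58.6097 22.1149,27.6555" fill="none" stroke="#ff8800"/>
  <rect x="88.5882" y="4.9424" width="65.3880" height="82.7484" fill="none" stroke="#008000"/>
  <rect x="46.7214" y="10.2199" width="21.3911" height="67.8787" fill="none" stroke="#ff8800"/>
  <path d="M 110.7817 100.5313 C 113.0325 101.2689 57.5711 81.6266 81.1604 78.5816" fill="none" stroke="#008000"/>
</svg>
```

G21
G90
G00 X79.7882 Y162.5248
M4 S270
G1 X22.1149 Y193.4790 F3902
M5
G00 X88.5882 Y216.1921
M4 S677
G1 X153.9762 Y216.1921 F690
G1 X153.9762 Y133.4437
G1 X88.5882 Y133.4437
G1 X88.5882 Y216.1921
M5
G00 X46.7214 Y210.9146
M4 S270
G1 X68.1125 Y210.9146 F3902
G1 X68.1125 Y143.0359
G1 X46.7214 Y143.0359
G1 X46.7214 Y210.9146
M5
G00 X110.7817 Y120.6032
M4 S677
G1 X106.3008 Y122.3104 F690
G1 X94.5336 Y127.1339
G1 X82.0448 Y133.2987
G1 X75.3988 Y139.0300
G1 X81.1604 Y142.5529
M5
G00 X0.0000 Y0.0000

viewBox `0 0 174.2262 221.1345` with mm width/height → 1 unit = 1 mm. Flip: y_m = 221.1345 − y_svg.

**Shape 1** — `<polyline>` line segment, stroke `#ff8800` → engrave (S270, F3902). Machine vertices: (79.7882,162.5248) → (22.1149,193.4790). Open path.

**Shape 2** — `<rect>` rectangle, stroke `#008000` → cut (S677, F690). Machine vertices: (88.5882,216.1921) → (153.9762,216.1921) → (153.9762,133.4437) → (88.5882,133.4437) → (88.5882,216.1921). Closed: final G1 returns to the first vertex.

**Shape 3** — `<rect>` rectangle, stroke `#ff8800` → engrave (S270, F3902). Machine vertices: (46.7214,210.9146) → (68.1125,210.9146) → (68.1125,143.0359) → (46.7214,143.0359) → (46.7214,210.9146). Closed: final G1 returns to the first vertex.

**Shape 4** — `<path>` cubic bezier, stroke `#008000` → cut (S677, F690). Control points (SVG): P0=(110.7817,100.5313), P1=(113.0325,101.2689), P2=(57.5711,81.6266), P3=(81.1604,78.5816); sampled at t=k/5. Machine vertices: (110.7817,120.6032) → (106.3008,122.3104) → (94.5336,127.1339) → (82.0448,133.2987) → (75.3988,139.0300) → (81.1604,142.5529). Open path.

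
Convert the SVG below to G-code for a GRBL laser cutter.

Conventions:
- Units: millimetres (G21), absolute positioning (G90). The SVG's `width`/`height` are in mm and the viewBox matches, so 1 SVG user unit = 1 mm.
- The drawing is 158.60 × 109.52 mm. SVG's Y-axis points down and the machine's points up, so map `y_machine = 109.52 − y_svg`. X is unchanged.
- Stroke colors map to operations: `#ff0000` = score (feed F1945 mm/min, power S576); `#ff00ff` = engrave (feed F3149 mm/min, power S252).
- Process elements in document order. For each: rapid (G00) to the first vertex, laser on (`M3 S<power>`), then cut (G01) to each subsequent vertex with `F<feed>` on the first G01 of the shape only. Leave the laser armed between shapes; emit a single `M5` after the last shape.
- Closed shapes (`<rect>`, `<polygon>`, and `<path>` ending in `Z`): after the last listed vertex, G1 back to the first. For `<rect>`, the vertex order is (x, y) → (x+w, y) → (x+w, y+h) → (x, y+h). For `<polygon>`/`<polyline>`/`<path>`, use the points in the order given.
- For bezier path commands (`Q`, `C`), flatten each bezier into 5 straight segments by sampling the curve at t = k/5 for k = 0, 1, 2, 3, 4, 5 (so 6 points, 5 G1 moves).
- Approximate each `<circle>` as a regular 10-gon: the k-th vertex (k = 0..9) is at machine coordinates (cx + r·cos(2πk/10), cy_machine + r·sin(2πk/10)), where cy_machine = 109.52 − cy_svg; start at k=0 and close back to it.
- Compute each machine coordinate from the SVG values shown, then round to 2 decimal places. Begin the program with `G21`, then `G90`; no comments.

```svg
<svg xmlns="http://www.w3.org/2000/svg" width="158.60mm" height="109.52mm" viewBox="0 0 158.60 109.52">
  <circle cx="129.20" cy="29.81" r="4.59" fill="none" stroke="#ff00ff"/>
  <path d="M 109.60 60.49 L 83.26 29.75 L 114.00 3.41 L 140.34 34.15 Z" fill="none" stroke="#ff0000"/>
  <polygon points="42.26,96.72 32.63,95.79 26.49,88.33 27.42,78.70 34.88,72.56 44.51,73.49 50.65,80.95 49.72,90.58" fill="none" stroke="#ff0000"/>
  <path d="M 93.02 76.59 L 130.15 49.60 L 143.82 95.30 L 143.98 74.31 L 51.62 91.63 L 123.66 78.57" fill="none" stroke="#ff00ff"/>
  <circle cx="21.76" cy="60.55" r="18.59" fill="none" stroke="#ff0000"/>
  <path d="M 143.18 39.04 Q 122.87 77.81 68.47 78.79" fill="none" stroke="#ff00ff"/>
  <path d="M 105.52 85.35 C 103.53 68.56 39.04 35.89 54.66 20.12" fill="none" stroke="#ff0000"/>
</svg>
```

G21
G90
G00 X133.79 Y79.71
M3 S252
G01 X132.91 Y82.41 F3149
G01 X130.62 Y84.08
G01 X127.78 Y84.08
G01 X125.49 Y82.41
G01 X124.61 Y79.71
G01 X125.49 Y77.01
G01 X127.78 Y75.34
G01 X130.62 Y75.34
G01 X132.91 Y77.01
G01 X133.79 Y79.71
G00 X109.60 Y49.03
M3 S576
G01 X83.26 Y79.77 F1945
G01 X114.00 Y106.11
G01 X140.34 Y75.37
G01 X109.60 Y49.03
G00 X42.26 Y12.80
M3 S576
G01 X32.63 Y13.73 F1945
G01 X26.49 Y21.19
G01 X27.42 Y30.82
G01 X34.88 Y36.96
G01 X44.51 Y36.03
G01 X50.65 Y28.57
G01 X49.72 Y18.94
G01 X42.26 Y12.80
G00 X93.02 Y32.93
M3 S252
G01 X130.15 Y59.92 F3149
G01 X143.82 Y14.22
G01 X143.98 Y35.21
G01 X51.62 Y17.89
G01 X123.66 Y30.95
G00 X40.35 Y48.97
M3 S576
G01 X36.80 Y59.90 F1945
G01 X27.50 Y66.65
G01 X16.02 Y66.65
G01 X6.72 Y59.90
G01 X3.17 Y48.97
G01 X6.72 Y38.04
G01 X16.02 Y31.29
G01 X27.50 Y31.29
G01 X36.80 Y38.04
G01 X40.35 Y48.97
G00 X143.18 Y70.48
M3 S252
G01 X133.69 Y56.48 F3149
G01 X121.48 Y45.51
G01 X106.54 Y37.56
G01 X88.87 Y32.63
G01 X68.47 Y30.73
G00 X105.52 Y24.17
M3 S576
G01 X97.97 Y35.89 F1945
G01 X82.26 Y49.84
G01 X65.24 Y64.46
G01 X53.76 Y78.17
G01 X54.66 Y89.40
M5

Since the viewBox matches the mm dimensions, user units are millimetres directly. The only transform is the Y-flip y_m = 109.52 − y_svg.

Shape 1 is a circle drawn with `<circle>`. Its stroke #ff00ff means engrave at S252, F3149. After flipping Y the toolpath is (133.79,79.71) → (132.91,82.41) → (130.62,84.08) → (127.78,84.08) → (125.49,82.41) → (124.61,79.71) → (125.49,77.01) → (127.78,75.34) → (130.62,75.34) → (132.91,77.01) → (133.79,79.71), returning to the start.

Shape 2 is a regular polygon drawn with `<path>`. Its stroke #ff0000 means score at S576, F1945. After flipping Y the toolpath is (109.60,49.03) → (83.26,79.77) → (114.00,106.11) → (140.34,75.37) → (109.60,49.03), returning to the start.

Shape 3 is a regular polygon drawn with `<polygon>`. Its stroke #ff0000 means score at S576, F1945. After flipping Y the toolpath is (42.26,12.80) → (32.63,13.73) → (26.49,21.19) → (27.42,30.82) → (34.88,36.96) → (44.51,36.03) → (50.65,28.57) → (49.72,18.94) → (42.26,12.80), returning to the start.

Shape 4 is a open polyline drawn with `<path>`. Its stroke #ff00ff means engrave at S252, F3149. After flipping Y the toolpath is (93.02,32.93) → (130.15,59.92) → (143.82,14.22) → (143.98,35.21) → (51.62,17.89) → (123.66,30.95).

Shape 5 is a circle drawn with `<circle>`. Its stroke #ff0000 means score at S576, F1945. After flipping Y the toolpath is (40.35,48.97) → (36.80,59.90) → (27.50,66.65) → (16.02,66.65) → (6.72,59.90) → (3.17,48.97) → (6.72,38.04) → (16.02,31.29) → (27.50,31.29) → (36.80,38.04) → (40.35,48.97), returning to the start.

Shape 6 is a quadratic bezier drawn with `<path>`. Its stroke #ff00ff means engrave at S252, F3149. After flipping Y the toolpath is (143.18,70.48) → (133.69,56.48) → (121.48,45.51) → (106.54,37.56) → (88.87,32.63) → (68.47,30.73).

Shape 7 is a cubic bezier drawn with `<path>`. Its stroke #ff0000 means score at S576, F1945. After flipping Y the toolpath is (105.52,24.17) → (97.97,35.89) → (82.26,49.84) → (65.24,64.46) → (53.76,78.17) → (54.66,89.40).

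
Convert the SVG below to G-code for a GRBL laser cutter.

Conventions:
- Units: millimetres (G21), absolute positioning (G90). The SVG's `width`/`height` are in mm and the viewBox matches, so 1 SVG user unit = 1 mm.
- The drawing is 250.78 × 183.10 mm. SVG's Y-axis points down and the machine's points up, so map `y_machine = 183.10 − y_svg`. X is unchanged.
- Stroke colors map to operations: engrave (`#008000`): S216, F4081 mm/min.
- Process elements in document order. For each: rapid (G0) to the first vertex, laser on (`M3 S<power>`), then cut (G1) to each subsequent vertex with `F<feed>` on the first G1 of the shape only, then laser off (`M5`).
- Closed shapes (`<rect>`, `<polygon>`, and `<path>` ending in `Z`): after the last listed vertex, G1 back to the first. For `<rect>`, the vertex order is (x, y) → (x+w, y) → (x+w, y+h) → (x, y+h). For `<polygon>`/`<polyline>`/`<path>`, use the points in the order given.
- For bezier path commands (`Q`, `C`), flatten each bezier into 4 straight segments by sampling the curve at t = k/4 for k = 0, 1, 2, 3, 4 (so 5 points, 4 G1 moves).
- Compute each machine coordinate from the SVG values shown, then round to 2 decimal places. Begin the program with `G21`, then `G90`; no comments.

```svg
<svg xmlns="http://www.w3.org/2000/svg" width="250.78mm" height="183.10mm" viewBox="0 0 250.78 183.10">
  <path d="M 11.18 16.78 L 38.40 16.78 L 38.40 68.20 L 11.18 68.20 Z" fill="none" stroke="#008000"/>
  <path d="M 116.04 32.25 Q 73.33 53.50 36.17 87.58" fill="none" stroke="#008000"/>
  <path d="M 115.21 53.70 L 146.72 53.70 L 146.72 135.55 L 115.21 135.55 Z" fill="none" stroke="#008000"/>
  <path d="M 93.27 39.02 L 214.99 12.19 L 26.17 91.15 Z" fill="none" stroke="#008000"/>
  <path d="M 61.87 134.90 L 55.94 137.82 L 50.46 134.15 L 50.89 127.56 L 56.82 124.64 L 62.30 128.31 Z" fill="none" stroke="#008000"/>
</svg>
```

G21
G90
G0 X11.18 Y166.32
M3 S216
G1 X38.40 Y166.32 F4081
G1 X38.40 Y114.90
G1 X11.18 Y114.90
G1 X11.18 Y166.32
M5
G0 X116.04 Y150.85
M3 S216
G1 X95.03 Y139.42 F4081
G1 X74.72 Y126.39
G1 X55.10 Y111.76
G1 X36.17 Y95.52
M5
G0 X115.21 Y129.40
M3 S216
G1 X146.72 Y129.40 F4081
G1 X146.72 Y47.55
G1 X115.21 Y47.55
G1 X115.21 Y129.40
M5
G0 X93.27 Y144.08
M3 S216
G1 X214.99 Y170.91 F4081
G1 X26.17 Y91.95
G1 X93.27 Y144.08
M5
G0 X61.87 Y48.20
M3 S216
G1 X55.94 Y45.28 F4081
G1 X50.46 Y48.95
G1 X50.89 Y55.54
G1 X56.82 Y58.46
G1 X62.30 Y54.79
G1 X61.87 Y48.20
M5

Since the viewBox matches the mm dimensions, user units are millimetres directly. The only transform is the Y-flip y_m = 183.10 − y_svg.

Shape 1 is a rectangle drawn with `<path>`. Its stroke #008000 means engrave at S216, F4081. After flipping Y the toolpath is (11.18,166.32) → (38.40,166.32) → (38.40,114.90) → (11.18,114.90) → (11.18,166.32), returning to the start.

Shape 2 is a quadratic bezier drawn with `<path>`. Its stroke #008000 means engrave at S216, F4081. After flipping Y the toolpath is (116.04,150.85) → (95.03,139.42) → (74.72,126.39) → (55.10,111.76) → (36.17,95.52).

Shape 3 is a rectangle drawn with `<path>`. Its stroke #008000 means engrave at S216, F4081. After flipping Y the toolpath is (115.21,129.40) → (146.72,129.40) → (146.72,47.55) → (115.21,47.55) → (115.21,129.40), returning to the start.

Shape 4 is a closed polygon drawn with `<path>`. Its stroke #008000 means engrave at S216, F4081. After flipping Y the toolpath is (93.27,144.08) → (214.99,170.91) → (26.17,91.95) → (93.27,144.08), returning to the start.

Shape 5 is a regular polygon drawn with `<path>`. Its stroke #008000 means engrave at S216, F4081. After flipping Y the toolpath is (61.87,48.20) → (55.94,45.28) → (50.46,48.95) → (50.89,55.54) → (56.82,58.46) → (62.30,54.79) → (61.87,48.20), returning to the start.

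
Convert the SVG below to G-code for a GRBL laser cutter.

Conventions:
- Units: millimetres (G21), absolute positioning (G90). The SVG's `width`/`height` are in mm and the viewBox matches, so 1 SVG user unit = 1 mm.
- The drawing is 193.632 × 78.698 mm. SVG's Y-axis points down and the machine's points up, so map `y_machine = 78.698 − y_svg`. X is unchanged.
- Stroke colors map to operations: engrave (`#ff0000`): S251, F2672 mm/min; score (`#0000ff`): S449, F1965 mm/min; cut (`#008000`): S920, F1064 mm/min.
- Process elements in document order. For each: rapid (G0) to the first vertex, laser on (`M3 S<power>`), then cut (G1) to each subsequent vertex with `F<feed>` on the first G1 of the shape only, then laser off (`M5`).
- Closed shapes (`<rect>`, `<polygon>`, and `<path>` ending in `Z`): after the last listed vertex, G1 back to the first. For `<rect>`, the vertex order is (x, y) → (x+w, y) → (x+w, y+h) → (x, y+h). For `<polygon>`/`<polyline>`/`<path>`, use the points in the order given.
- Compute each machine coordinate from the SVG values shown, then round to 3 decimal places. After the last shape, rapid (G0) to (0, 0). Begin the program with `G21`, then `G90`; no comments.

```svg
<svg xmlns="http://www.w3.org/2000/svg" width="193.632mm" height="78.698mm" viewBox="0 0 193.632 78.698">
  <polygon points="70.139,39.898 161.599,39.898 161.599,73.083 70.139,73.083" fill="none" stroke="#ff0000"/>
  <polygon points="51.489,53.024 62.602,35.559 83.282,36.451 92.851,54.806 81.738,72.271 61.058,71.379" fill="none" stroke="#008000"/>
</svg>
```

Since the viewBox matches the mm dimensions, user units are millimetres directly. The only transform is the Y-flip y_m = 78.698 − y_svg.

Shape 1 is a rectangle drawn with `<polygon>`. Its stroke #ff0000 means engrave at S251, F2672. After flipping Y the toolpath is (70.139,38.800) → (161.599,38.800) → (161.599,5.615) → (70.139,5.615) → (70.139,38.800), returning to the start.

Shape 2 is a regular polygon drawn with `<polygon>`. Its stroke #008000 means cut at S920, F1064. After flipping Y the toolpath is (51.489,25.674) → (62.602,43.139) → (83.282,42.247) → (92.851,23.892) → (81.738,6.427) → (61.058,7.319) → (51.489,25.674), returning to the start.

G21
G90
G0 X70.139 Y38.800
M3 S251
G1 X161.599 Y38.800 F2672
G1 X161.599 Y5.615
G1 X70.139 Y5.615
G1 X70.139 Y38.800
M5
G0 X51.489 Y25.674
M3 S920
G1 X62.602 Y43.139 F1064
G1 X83.282 Y42.247
G1 X92.851 Y23.892
G1 X81.738 Y6.427
G1 X61.058 Y7.319
G1 X51.489 Y25.674
M5
G0 X0.000 Y0.000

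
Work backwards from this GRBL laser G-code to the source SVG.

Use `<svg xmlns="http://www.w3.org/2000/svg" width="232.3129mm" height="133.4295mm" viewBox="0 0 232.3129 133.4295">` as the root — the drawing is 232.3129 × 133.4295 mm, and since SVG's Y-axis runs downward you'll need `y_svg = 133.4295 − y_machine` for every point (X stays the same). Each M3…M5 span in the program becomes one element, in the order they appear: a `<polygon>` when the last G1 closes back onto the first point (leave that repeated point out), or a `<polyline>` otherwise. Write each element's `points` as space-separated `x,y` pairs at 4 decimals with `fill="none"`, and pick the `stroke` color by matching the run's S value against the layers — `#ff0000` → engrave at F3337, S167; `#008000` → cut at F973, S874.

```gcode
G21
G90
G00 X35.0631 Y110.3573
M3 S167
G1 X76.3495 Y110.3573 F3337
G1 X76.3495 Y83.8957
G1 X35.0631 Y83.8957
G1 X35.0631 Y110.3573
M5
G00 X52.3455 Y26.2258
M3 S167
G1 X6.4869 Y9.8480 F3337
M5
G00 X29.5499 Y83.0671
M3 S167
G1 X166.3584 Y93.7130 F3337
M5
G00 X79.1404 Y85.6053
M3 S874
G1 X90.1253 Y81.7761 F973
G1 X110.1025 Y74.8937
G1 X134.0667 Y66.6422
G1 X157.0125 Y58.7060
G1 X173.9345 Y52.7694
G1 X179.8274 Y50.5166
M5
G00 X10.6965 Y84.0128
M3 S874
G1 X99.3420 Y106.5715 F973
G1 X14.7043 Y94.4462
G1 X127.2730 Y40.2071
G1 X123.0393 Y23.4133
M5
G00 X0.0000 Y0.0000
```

Machine Y-up, SVG Y-down with viewBox height 133.4295, so y_svg = 133.4295 − y_machine; X carries over.

Run 1: the run's S167 means `#ff0000` (engrave). The run returns to its start, so emit a `<polygon>` with points (Y-flipped): 35.0631,23.0722 76.3495,23.0722 76.3495,49.5338 35.0631,49.5338.

Run 2: the run's S167 means `#ff0000` (engrave). The run is open, so emit a `<polyline>` with points (Y-flipped): 52.3455,107.2037 6.4869,123.5815.

Run 3: S167 ⇒ engrave layer `#ff0000`. The run is open, so emit a `<polyline>` with points (Y-flipped): 29.5499,50.3624 166.3584,39.7165.

Run 4: S874 ⇒ cut layer `#008000`. The run is open, so emit a `<polyline>` with points (Y-flipped): 79.1404,47.8242 90.1253,51.6534 110.1025,58.5358 134.0667,66.7873 157.0125,74.7235 173.9345,80.6601 179.8274,82.9129.

Run 5: power S874 maps to stroke `#008000` (cut). The run is open, so emit a `<polyline>` with points (Y-flipped): 10.6965,49.4167 99.3420,26.8580 14.7043,38.9833 127.2730,93.2224 123.0393,110.0162.

<svg xmlns="http://www.w3.org/2000/svg" width="232.3129mm" height="133.4295mm" viewBox="0 0 232.3129 133.4295">
  <polygon points="35.0631,23.0722 76.3495,23.0722 76.3495,49.5338 35.0631,49.5338" fill="none" stroke="#ff0000"/>
  <polyline points="52.3455,107.2037 6.4869,123.5815" fill="none" stroke="#ff0000"/>
  <polyline points="29.5499,50.3624 166.3584,39.7165" fill="none" stroke="#ff0000"/>
  <polyline points="79.1404,47.8242 90.1253,51.6534 110.1025,58.5358 134.0667,66.7873 157.0125,74.7235 173.9345,80.6601 179.8274,82.9129" fill="none" stroke="#008000"/>
  <polyline points="10.6965,49.4167 99.3420,26.8580 14.7043,38.9833 127.2730,93.2224 123.0393,110.0162" fill="none" stroke="#008000"/>
</svg>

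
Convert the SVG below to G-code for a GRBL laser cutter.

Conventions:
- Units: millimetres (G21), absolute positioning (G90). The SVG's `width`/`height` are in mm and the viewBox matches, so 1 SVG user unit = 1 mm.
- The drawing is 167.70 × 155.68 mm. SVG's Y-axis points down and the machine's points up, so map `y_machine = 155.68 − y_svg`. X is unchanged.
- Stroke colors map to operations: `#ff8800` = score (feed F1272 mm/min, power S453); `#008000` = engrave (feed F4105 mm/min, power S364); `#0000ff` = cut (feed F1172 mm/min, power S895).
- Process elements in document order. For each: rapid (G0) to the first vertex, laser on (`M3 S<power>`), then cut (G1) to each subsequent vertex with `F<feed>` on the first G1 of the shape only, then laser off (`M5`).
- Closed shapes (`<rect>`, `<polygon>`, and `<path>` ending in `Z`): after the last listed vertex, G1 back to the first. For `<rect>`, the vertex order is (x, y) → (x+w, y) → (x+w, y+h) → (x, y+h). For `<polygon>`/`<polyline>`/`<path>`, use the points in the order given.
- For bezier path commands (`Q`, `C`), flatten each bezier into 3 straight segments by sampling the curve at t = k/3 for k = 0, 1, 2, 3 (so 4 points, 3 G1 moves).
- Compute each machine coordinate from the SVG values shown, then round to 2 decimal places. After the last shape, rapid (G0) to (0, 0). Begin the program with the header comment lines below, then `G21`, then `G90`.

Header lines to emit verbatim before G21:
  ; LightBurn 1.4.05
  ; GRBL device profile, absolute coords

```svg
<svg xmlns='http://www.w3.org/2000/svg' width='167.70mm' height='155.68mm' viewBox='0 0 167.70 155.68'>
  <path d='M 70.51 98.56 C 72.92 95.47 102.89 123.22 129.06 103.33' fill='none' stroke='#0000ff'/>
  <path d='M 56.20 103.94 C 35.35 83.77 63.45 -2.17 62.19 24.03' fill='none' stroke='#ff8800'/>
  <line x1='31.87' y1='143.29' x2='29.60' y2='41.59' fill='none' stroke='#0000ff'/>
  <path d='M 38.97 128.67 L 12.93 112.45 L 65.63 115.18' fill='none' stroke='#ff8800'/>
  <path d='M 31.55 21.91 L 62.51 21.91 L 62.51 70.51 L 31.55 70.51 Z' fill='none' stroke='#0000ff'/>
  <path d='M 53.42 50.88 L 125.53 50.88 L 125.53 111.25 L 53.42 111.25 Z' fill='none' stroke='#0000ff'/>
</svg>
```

; LightBurn 1.4.05
; GRBL device profile, absolute coords
G21
G90
G0 X70.51 Y57.12
M3 S895
G1 X80.95 Y52.84 F1172
G1 X102.78 Y45.43
G1 X129.06 Y52.35
M5
G0 X56.20 Y51.74
M3 S453
G1 X48.77 Y87.24 F1272
G1 X56.56 Y127.06
G1 X62.19 Y131.65
M5
G0 X31.87 Y12.39
M3 S895
G1 X29.60 Y114.09 F1172
M5
G0 X38.97 Y27.01
M3 S453
G1 X12.93 Y43.23 F1272
G1 X65.63 Y40.50
M5
G0 X31.55 Y133.77
M3 S895
G1 X62.51 Y133.77 F1172
G1 X62.51 Y85.17
G1 X31.55 Y85.17
G1 X31.55 Y133.77
M5
G0 X53.42 Y104.80
M3 S895
G1 X125.53 Y104.80 F1172
G1 X125.53 Y44.43
G1 X53.42 Y44.43
G1 X53.42 Y104.80
M5
G0 X0.00 Y0.00

viewBox `0 0 167.70 155.68` with mm width/height → 1 unit = 1 mm. Flip: y_m = 155.68 − y_svg.

**Shape 1** — `<path>` cubic bezier, stroke `#0000ff` → cut (S895, F1172). Control points (SVG): P0=(70.51,98.56), P1=(72.92,95.47), P2=(102.89,123.22), P3=(129.06,103.33); sampled at t=k/3. Machine vertices: (70.51,57.12) → (80.95,52.84) → (102.78,45.43) → (129.06,52.35). Open path.

**Shape 2** — `<path>` cubic bezier, stroke `#ff8800` → score (S453, F1272). Control points (SVG): P0=(56.20,103.94), P1=(35.35,83.77), P2=(63.45,-2.17), P3=(62.19,24.03); sampled at t=k/3. Machine vertices: (56.20,51.74) → (48.77,87.24) → (56.56,127.06) → (62.19,131.65). Open path.

**Shape 3** — `<line>` line segment, stroke `#0000ff` → cut (S895, F1172). Machine vertices: (31.87,12.39) → (29.60,114.09). Open path.

**Shape 4** — `<path>` open polyline, stroke `#ff8800` → score (S453, F1272). Machine vertices: (38.97,27.01) → (12.93,43.23) → (65.63,40.50). Open path.

**Shape 5** — `<path>` rectangle, stroke `#0000ff` → cut (S895, F1172). Machine vertices: (31.55,133.77) → (62.51,133.77) → (62.51,85.17) → (31.55,85.17) → (31.55,133.77). Closed: final G1 returns to the first vertex.

**Shape 6** — `<path>` rectangle, stroke `#0000ff` → cut (S895, F1172). Machine vertices: (53.42,104.80) → (125.53,104.80) → (125.53,44.43) → (53.42,44.43) → (53.42,104.80). Closed: final G1 returns to the first vertex.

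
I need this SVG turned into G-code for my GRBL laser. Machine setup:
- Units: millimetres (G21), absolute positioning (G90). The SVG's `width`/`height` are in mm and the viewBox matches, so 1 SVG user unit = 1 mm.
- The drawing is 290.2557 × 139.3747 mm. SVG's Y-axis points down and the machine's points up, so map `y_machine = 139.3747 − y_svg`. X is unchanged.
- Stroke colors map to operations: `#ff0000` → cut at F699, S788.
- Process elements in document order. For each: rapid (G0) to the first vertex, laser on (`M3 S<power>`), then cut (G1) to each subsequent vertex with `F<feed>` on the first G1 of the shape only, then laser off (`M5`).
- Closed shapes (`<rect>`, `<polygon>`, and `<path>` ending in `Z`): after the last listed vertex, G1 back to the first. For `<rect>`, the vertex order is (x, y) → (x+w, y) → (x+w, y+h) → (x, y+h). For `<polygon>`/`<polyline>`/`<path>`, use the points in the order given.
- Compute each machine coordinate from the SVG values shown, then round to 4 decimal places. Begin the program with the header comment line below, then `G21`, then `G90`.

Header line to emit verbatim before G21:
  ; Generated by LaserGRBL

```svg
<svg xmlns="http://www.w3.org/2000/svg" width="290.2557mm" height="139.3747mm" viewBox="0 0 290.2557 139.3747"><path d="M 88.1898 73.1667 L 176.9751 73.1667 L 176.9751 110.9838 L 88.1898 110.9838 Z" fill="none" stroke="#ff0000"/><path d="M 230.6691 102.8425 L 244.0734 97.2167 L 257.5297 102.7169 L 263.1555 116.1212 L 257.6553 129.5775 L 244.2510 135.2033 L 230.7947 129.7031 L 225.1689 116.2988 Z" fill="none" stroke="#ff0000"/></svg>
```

; Generated by LaserGRBL
G21
G90
G0 X88.1898 Y66.2080
M3 S788
G1 X176.9751 Y66.2080 F699
G1 X176.9751 Y28.3909
G1 X88.1898 Y28.3909
G1 X88.1898 Y66.2080
M5
G0 X230.6691 Y36.5322
M3 S788
G1 X244.0734 Y42.1580 F699
G1 X257.5297 Y36.6578
G1 X263.1555 Y23.2535
G1 X257.6553 Y9.7972
G1 X244.2510 Y4.1714
G1 X230.7947 Y9.6716
G1 X225.1689 Y23.0759
G1 X230.6691 Y36.5322
M5

viewBox `0 0 290.2557 139.3747` with mm width/height → 1 unit = 1 mm. Flip: y_m = 139.3747 − y_svg.

**Shape 1** — `<path>` rectangle, stroke `#ff0000` → cut (S788, F699). Machine vertices: (88.1898,66.2080) → (176.9751,66.2080) → (176.9751,28.3909) → (88.1898,28.3909) → (88.1898,66.2080). Closed: final G1 returns to the first vertex.

**Shape 2** — `<path>` regular polygon, stroke `#ff0000` → cut (S788, F699). Machine vertices: (230.6691,36.5322) → (244.0734,42.1580) → (257.5297,36.6578) → (263.1555,23.2535) → (257.6553,9.7972) → (244.2510,4.1714) → (230.7947,9.6716) → (225.1689,23.0759) → (230.6691,36.5322). Closed: final G1 returns to the first vertex.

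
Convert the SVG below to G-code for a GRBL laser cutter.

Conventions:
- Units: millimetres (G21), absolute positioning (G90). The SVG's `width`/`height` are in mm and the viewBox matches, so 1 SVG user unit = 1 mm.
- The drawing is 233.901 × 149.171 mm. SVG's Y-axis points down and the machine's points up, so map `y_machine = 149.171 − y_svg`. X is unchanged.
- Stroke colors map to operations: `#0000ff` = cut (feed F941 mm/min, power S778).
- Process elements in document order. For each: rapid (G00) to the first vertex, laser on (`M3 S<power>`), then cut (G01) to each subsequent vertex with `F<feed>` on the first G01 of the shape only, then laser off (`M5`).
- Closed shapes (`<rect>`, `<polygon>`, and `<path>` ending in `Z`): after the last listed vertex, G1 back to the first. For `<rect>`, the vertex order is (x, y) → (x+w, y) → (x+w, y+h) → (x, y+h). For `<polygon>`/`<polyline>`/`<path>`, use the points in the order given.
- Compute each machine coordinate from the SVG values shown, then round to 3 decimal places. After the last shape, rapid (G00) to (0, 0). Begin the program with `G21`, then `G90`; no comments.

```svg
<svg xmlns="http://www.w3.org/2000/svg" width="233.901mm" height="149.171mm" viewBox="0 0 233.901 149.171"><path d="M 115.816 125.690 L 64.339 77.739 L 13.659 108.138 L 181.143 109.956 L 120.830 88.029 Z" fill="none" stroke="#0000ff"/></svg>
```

viewBox `0 0 233.901 149.171` with mm width/height → 1 unit = 1 mm. Flip: y_m = 149.171 − y_svg.

**Shape 1** — `<path>` closed polygon, stroke `#0000ff` → cut (S778, F941). Machine vertices: (115.816,23.481) → (64.339,71.432) → (13.659,41.033) → (181.143,39.215) → (120.830,61.142) → (115.816,23.481). Closed: final G1 returns to the first vertex.

G21
G90
G00 X115.816 Y23.481
M3 S778
G01 X64.339 Y71.432 F941
G01 X13.659 Y41.033
G01 X181.143 Y39.215
G01 X120.830 Y61.142
G01 X115.816 Y23.481
M5
G00 X0.000 Y0.000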